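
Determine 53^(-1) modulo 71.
Since 71 is prime, by Fermat 53^(-1) ≡ 53^{69} ≡ 67 (mod 71). Verify: 53 × 67 = 3551 ≡ 1 (mod 71)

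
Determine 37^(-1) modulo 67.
Since 67 is prime, by Fermat 37^(-1) ≡ 37^{65} ≡ 29 (mod 67). Verify: 37 × 29 = 1073 ≡ 1 (mod 67)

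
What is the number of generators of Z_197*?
Number of primitive roots mod 197 = φ(p-1) = φ(196) = 84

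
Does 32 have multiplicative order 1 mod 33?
Powers of 32 mod 33: 32^1≡32, 32^2≡1. 32^1≡32≢1, so ord ≠ 1. No, the actual order is 2.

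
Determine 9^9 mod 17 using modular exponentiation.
By repeated squaring (mod 17): 9^{1}≡9, 9^{2}≡13, 9^{4}≡16, 9^{8}≡1. Then 9^{9} = 9^{8+1} ≡ 1 × 9 ≡ 9 (mod 17)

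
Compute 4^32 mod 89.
By repeated squaring mod 89: 4^{1}≡4, 4^{2}≡16, 4^{4}≡78, 4^{8}≡32, 4^{16}≡45, 4^{32}≡67. So 4^{32} ≡ 67 mod 89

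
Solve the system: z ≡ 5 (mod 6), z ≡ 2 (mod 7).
M = 6 × 7 = 42. M₁ = 7, y₁ ≡ 1 (mod 6). M₂ = 6, y₂ ≡ 6 (mod 7). z = 5×7×1 + 2×6×6 ≡ 23 (mod 42)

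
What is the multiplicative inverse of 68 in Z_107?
Since 107 is prime, by Fermat 68^(-1) ≡ 68^{105} ≡ 96 mod 107. Verify: 68 × 96 = 6528 ≡ 1 mod 107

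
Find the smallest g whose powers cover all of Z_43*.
g = 3. For each prime q|42: 3^{21}≡42, 3^{14}≡36, 3^{6}≡41, none ≡ 1, so ord_43(3) = 42 and 3 is a primitive root.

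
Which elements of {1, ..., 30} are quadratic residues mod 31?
Squares in Z_31*: {1, 2, 4, 5, 7, 8, 9, 10, 14, 16, 18, 19, 20, 25, 28}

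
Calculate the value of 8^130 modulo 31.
Using Fermat: 8^{30} ≡ 1 (mod 31). 130 ≡ 10 (mod 30). So 8^{130} ≡ 8^{10} ≡ 1 (mod 31)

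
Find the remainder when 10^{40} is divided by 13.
By Fermat: 10^{12} ≡ 1 (mod 13). 40 = 3×12 + 4. So 10^{40} ≡ 10^{4} ≡ 3 (mod 13)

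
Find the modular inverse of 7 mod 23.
Since 23 is prime, by Fermat 7^(-1) ≡ 7^{21} ≡ 10 mod 23. Verify: 7 × 10 = 70 ≡ 1 mod 23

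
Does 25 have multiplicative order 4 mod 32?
Powers of 25 mod 32: 25^1≡25, 25^2≡17, 25^3≡9, 25^4≡1. First k with 25^k≡1 is k=4. Yes, ord_32(25) = 4.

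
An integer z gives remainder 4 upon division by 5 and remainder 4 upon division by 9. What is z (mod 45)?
M = 5 × 9 = 45. M₁ = 9, y₁ ≡ 4 (mod 5). M₂ = 5, y₂ ≡ 2 (mod 9). z = 4×9×4 + 4×5×2 ≡ 4 (mod 45)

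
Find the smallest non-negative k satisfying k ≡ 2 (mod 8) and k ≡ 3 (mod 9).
M = 8 × 9 = 72. M₁ = 9, y₁ ≡ 1 (mod 8). M₂ = 8, y₂ ≡ 8 (mod 9). k = 2×9×1 + 3×8×8 ≡ 66 (mod 72)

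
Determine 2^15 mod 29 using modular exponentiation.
By repeated squaring mod 29: 2^{1}≡2, 2^{2}≡4, 2^{4}≡16, 2^{8}≡24. Then 2^{15} = 2^{8+4+2+1} ≡ 24 × 16 × 4 × 2 ≡ 27 mod 29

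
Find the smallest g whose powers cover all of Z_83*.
g = 2. Powers: [2, 4, 8, 16, 32, 64, ...] generates all 82 non-zero residues.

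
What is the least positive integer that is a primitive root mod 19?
g = 2. Powers: [2, 4, 8, 16, 13, 7, 14, 9, 18, 17, ...] generates all 18 non-zero residues.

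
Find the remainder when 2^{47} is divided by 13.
By Fermat: 2^{12} ≡ 1 (mod 13). 47 = 3×12 + 11. So 2^{47} ≡ 2^{11} ≡ 7 (mod 13)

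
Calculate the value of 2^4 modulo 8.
2^{4} = 16 ≡ 0 mod 8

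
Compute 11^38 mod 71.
By repeated squaring (mod 71): 11^{1}≡11, 11^{2}≡50, 11^{4}≡15, 11^{8}≡12, 11^{16}≡2, 11^{32}≡4. Then 11^{38} = 11^{32+4+2} ≡ 4 × 15 × 50 ≡ 18 (mod 71)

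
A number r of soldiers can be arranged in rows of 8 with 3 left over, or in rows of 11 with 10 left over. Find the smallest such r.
M = 8 × 11 = 88. M₁ = 11, y₁ ≡ 3 (mod 8). M₂ = 8, y₂ ≡ 7 (mod 11). r = 3×11×3 + 10×8×7 ≡ 43 (mod 88)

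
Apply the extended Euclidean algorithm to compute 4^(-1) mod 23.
Extended GCD: 4(6) + 23(-1) = 1. So 4^(-1) ≡ 6 mod 23. Verify: 4 × 6 = 24 ≡ 1 mod 23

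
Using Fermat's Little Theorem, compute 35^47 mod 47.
By Fermat: 35^{46} ≡ 1 (mod 47). So 35^{47} = 35^{46} · 35^{1} ≡ 35^{1} ≡ 35 (mod 47)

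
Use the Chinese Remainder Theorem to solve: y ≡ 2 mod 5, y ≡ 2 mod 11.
M = 5 × 11 = 55. M₁ = 11, y₁ ≡ 1 mod 5. M₂ = 5, y₂ ≡ 9 mod 11. y = 2×11×1 + 2×5×9 ≡ 2 mod 55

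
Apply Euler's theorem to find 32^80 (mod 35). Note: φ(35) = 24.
By Euler: 32^{24} ≡ 1 (mod 35) since gcd(32, 35) = 1. 80 = 3×24 + 8. So 32^{80} ≡ 32^{8} ≡ 16 (mod 35)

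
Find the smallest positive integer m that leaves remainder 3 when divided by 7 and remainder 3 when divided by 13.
M = 7 × 13 = 91. M₁ = 13, y₁ ≡ 6 (mod 7). M₂ = 7, y₂ ≡ 2 (mod 13). m = 3×13×6 + 3×7×2 ≡ 3 (mod 91)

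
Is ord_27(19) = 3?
Powers of 19 mod 27: 19^1≡19, 19^2≡10, 19^3≡1. First k with 19^k≡1 is k=3. Yes, ord_27(19) = 3.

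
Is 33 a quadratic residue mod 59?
By Euler's criterion: 33^{29} ≡ 58 (mod 59). Since this equals -1 (≡ 58), 33 is not a QR.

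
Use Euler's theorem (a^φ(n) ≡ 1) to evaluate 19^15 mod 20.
By Euler: 19^{8} ≡ 1 mod 20 since gcd(19, 20) = 1. 15 = 1×8 + 7. So 19^{15} ≡ 19^{7} ≡ 19 mod 20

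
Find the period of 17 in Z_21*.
Powers of 17 mod 21: 17^1≡17, 17^2≡16, 17^3≡20, 17^4≡4, 17^5≡5, 17^6≡1. So the order of 17 is 6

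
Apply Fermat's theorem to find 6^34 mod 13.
By Fermat: 6^{12} ≡ 1 mod 13. 34 = 2×12 + 10. So 6^{34} ≡ 6^{10} ≡ 4 mod 13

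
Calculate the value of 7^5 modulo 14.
By repeated squaring mod 14: 7^{1}≡7, 7^{2}≡7, 7^{4}≡7. Then 7^{5} = 7^{4+1} ≡ 7 × 7 ≡ 7 mod 14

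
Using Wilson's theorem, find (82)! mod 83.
By Wilson's theorem, (82)! ≡ -1 ≡ 82 mod 83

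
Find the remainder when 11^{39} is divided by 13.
By Fermat: 11^{12} ≡ 1 (mod 13). 39 = 3×12 + 3. So 11^{39} ≡ 11^{3} ≡ 5 (mod 13)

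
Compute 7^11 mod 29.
By repeated squaring mod 29: 7^{1}≡7, 7^{2}≡20, 7^{4}≡23, 7^{8}≡7. Then 7^{11} = 7^{8+2+1} ≡ 7 × 20 × 7 ≡ 23 mod 29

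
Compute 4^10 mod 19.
By repeated squaring (mod 19): 4^{1}≡4, 4^{2}≡16, 4^{4}≡9, 4^{8}≡5. Then 4^{10} = 4^{8+2} ≡ 5 × 16 ≡ 4 (mod 19)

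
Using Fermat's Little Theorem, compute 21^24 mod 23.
By Fermat: 21^{22} ≡ 1 mod 23. So 21^{24} = 21^{22} · 21^{2} ≡ 21^{2} ≡ 4 mod 23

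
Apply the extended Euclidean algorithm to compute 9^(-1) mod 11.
Extended GCD: 9(5) + 11(-4) = 1. So 9^(-1) ≡ 5 mod 11. Verify: 9 × 5 = 45 ≡ 1 mod 11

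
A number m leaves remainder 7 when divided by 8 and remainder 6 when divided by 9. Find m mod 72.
M = 8 × 9 = 72. M₁ = 9, y₁ ≡ 1 mod 8. M₂ = 8, y₂ ≡ 8 mod 9. m = 7×9×1 + 6×8×8 ≡ 15 mod 72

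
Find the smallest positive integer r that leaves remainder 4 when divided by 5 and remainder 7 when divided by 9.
M = 5 × 9 = 45. M₁ = 9, y₁ ≡ 4 (mod 5). M₂ = 5, y₂ ≡ 2 (mod 9). r = 4×9×4 + 7×5×2 ≡ 34 (mod 45)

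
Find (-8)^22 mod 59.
By repeated squaring mod 59: (-8)^{1}≡51, (-8)^{2}≡5, (-8)^{4}≡25, (-8)^{8}≡35, (-8)^{16}≡45. Then (-8)^{22} = (-8)^{16+4+2} ≡ 45 × 25 × 5 ≡ 20 mod 59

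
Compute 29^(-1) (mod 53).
Since 53 is prime, by Fermat 29^(-1) ≡ 29^{51} ≡ 11 (mod 53). Verify: 29 × 11 = 319 ≡ 1 (mod 53)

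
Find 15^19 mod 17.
Using Fermat: 15^{16} ≡ 1 mod 17. 19 ≡ 3 mod 16. So 15^{19} ≡ 15^{3} ≡ 9 mod 17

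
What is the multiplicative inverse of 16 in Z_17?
Since 17 is prime, by Fermat 16^(-1) ≡ 16^{15} ≡ 16 (mod 17). Verify: 16 × 16 = 256 ≡ 1 (mod 17)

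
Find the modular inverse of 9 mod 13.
Since 13 is prime, by Fermat 9^(-1) ≡ 9^{11} ≡ 3 (mod 13). Verify: 9 × 3 = 27 ≡ 1 (mod 13)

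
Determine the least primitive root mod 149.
g = 2. Powers: [2, 4, 8, 16, 32, 64, 128, 107, 65, 130, ...] generates all 148 non-zero residues.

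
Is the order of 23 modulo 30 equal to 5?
Powers of 23 mod 30: 23^1≡23, 23^2≡19, 23^3≡17, 23^4≡1. Already 23^4≡1, so the order is 4 < 5. No, the actual order is 4.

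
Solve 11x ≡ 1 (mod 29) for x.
Since 29 is prime, by Fermat 11^(-1) ≡ 11^{27} ≡ 8 (mod 29). Verify: 11 × 8 = 88 ≡ 1 (mod 29)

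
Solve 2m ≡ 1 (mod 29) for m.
Since 29 is prime, by Fermat 2^(-1) ≡ 2^{27} ≡ 15 (mod 29). Verify: 2 × 15 = 30 ≡ 1 (mod 29)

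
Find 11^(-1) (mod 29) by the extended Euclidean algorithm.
Extended GCD: 11(8) + 29(-3) = 1. So 11^(-1) ≡ 8 (mod 29). Verify: 11 × 8 = 88 ≡ 1 (mod 29)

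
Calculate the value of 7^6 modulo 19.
By repeated squaring (mod 19): 7^{1}≡7, 7^{2}≡11, 7^{4}≡7. Then 7^{6} = 7^{4+2} ≡ 7 × 11 ≡ 1 (mod 19)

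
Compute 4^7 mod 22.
By repeated squaring (mod 22): 4^{1}≡4, 4^{2}≡16, 4^{4}≡14. Then 4^{7} = 4^{4+2+1} ≡ 14 × 16 × 4 ≡ 16 (mod 22)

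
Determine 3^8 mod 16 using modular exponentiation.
By repeated squaring (mod 16): 3^{1}≡3, 3^{2}≡9, 3^{4}≡1, 3^{8}≡1. So 3^{8} ≡ 1 (mod 16)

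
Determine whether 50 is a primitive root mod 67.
ord_67(50) divides 66. For each prime q|66: 50^{33}≡66, 50^{22}≡37, 50^{6}≡15, none ≡ 1. So 50 has order 66 and is a primitive root mod 67.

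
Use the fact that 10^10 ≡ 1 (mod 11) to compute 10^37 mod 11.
By Fermat: 10^{10} ≡ 1 (mod 11). 37 = 3×10 + 7. So 10^{37} ≡ 10^{7} ≡ 10 (mod 11)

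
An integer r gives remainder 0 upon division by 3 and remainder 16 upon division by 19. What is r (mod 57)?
M = 3 × 19 = 57. M₁ = 19, y₁ ≡ 1 (mod 3). M₂ = 3, y₂ ≡ 13 (mod 19). r = 0×19×1 + 16×3×13 ≡ 54 (mod 57)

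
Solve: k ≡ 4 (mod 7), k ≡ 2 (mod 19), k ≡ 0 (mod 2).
M = 7 × 19 × 2 = 266. M₁ = 38, y₁ ≡ 5 (mod 7). M₂ = 14, y₂ ≡ 15 (mod 19). M₃ = 133, y₃ ≡ 1 (mod 2). k = 4×38×5 + 2×14×15 + 0×133×1 ≡ 116 (mod 266)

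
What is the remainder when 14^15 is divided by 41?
By repeated squaring (mod 41): 14^{1}≡14, 14^{2}≡32, 14^{4}≡40, 14^{8}≡1. Then 14^{15} = 14^{8+4+2+1} ≡ 1 × 40 × 32 × 14 ≡ 3 (mod 41)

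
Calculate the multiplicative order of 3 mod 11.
Powers of 3 mod 11: 3^1≡3, 3^2≡9, 3^3≡5, 3^4≡4, 3^5≡1. ord_11(3) = 5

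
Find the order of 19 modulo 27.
Powers of 19 mod 27: 19^1≡19, 19^2≡10, 19^3≡1. ord_27(19) = 3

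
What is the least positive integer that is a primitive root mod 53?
g = 2. For each prime q|52: 2^{26}≡52, 2^{4}≡16, none ≡ 1, so ord_53(2) = 52 and 2 is a primitive root.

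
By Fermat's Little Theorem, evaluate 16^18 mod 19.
By Fermat's Little Theorem, 16^{18} ≡ 1 (mod 19) since 19 is prime and gcd(16, 19) = 1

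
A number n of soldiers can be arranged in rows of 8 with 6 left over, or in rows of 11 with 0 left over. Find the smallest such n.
M = 8 × 11 = 88. M₁ = 11, y₁ ≡ 3 mod 8. M₂ = 8, y₂ ≡ 7 mod 11. n = 6×11×3 + 0×8×7 ≡ 22 mod 88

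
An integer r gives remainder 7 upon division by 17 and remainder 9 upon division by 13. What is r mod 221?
M = 17 × 13 = 221. M₁ = 13, y₁ ≡ 4 mod 17. M₂ = 17, y₂ ≡ 10 mod 13. r = 7×13×4 + 9×17×10 ≡ 126 mod 221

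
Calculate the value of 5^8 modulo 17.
By repeated squaring mod 17: 5^{1}≡5, 5^{2}≡8, 5^{4}≡13, 5^{8}≡16. So 5^{8} ≡ 16 mod 17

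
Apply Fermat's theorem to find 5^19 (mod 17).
By Fermat: 5^{16} ≡ 1 (mod 17). So 5^{19} = 5^{16} · 5^{3} ≡ 5^{3} ≡ 6 (mod 17)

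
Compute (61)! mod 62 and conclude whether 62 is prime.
(61)! mod 62 = 0. Since 0 ≢ -1 mod 62, 62 is not prime.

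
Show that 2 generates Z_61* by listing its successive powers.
2^1, 2^2, ..., 2^{60} mod 61: [2, 4, 8, 16, 32, 3, 6, 12, 24, 48, 35, 9, 18, 36, 11, 22, 44, 27, 54, 47, 33, 5, 10, 20, 40, 19, 38, 15, 30, 60, 59, 57, 53, 45, 29, 58, 55, 49, 37, 13, 26, 52, 43, 25, 50, 39, 17, 34, 7, 14, 28, 56, 51, 41, 21, 42, 23, 46, 31, 1]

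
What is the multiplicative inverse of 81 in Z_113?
Since 113 is prime, by Fermat 81^(-1) ≡ 81^{111} ≡ 60 mod 113. Verify: 81 × 60 = 4860 ≡ 1 mod 113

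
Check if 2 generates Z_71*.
2^{35} ≡ 1 (mod 71) and 35 < 70, so ord_71(2) = 35 ≠ 70 and 2 is not a primitive root.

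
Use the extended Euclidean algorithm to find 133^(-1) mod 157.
Extended GCD: 133(-72) + 157(61) = 1. So 133^(-1) ≡ -72 ≡ 85 mod 157. Verify: 133 × 85 = 11305 ≡ 1 mod 157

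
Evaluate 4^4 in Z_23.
4^{4} = 256 ≡ 3 (mod 23)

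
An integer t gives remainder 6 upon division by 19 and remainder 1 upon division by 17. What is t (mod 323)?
M = 19 × 17 = 323. M₁ = 17, y₁ ≡ 9 (mod 19). M₂ = 19, y₂ ≡ 9 (mod 17). t = 6×17×9 + 1×19×9 ≡ 120 (mod 323)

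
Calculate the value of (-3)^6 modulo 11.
By repeated squaring mod 11: (-3)^{1}≡8, (-3)^{2}≡9, (-3)^{4}≡4. Then (-3)^{6} = (-3)^{4+2} ≡ 4 × 9 ≡ 3 mod 11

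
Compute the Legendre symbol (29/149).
(29/149) = 29^{74} mod 149 = 1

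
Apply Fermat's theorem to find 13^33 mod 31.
By Fermat: 13^{30} ≡ 1 mod 31. So 13^{33} = 13^{30} · 13^{3} ≡ 13^{3} ≡ 27 mod 31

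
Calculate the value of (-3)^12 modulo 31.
By repeated squaring (mod 31): (-3)^{1}≡28, (-3)^{2}≡9, (-3)^{4}≡19, (-3)^{8}≡20. Then (-3)^{12} = (-3)^{8+4} ≡ 20 × 19 ≡ 8 (mod 31)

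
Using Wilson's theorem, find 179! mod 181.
(180)! = (179)! × (180) ≡ -1 (mod 181). So (179)! ≡ -1 × (180)^(-1) ≡ (-1)×(-1) = 1 (mod 181)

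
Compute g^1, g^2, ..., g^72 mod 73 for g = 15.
15^1, 15^2, ..., 15^{72} mod 73: [15, 6, 17, 36, 29, 70, 28, 55, 22, 38, 59, 9, 62, 54, 7, 32, 42, 46, 33, 57, 52, 50, 20, 8, 47, 48, 63, 69, 13, 49, 5, 2, 30, 12, 34, 72, 58, 67, 56, 37, 44, 3, 45, 18, 51, 35, 14, 64, 11, 19, 66, 41, 31, 27, 40, 16, 21, 23, 53, 65, 26, 25, 10, 4, 60, 24, 68, 71, 43, 61, 39, 1]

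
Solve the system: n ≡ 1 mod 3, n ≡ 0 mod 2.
M = 3 × 2 = 6. M₁ = 2, y₁ ≡ 2 mod 3. M₂ = 3, y₂ ≡ 1 mod 2. n = 1×2×2 + 0×3×1 ≡ 4 mod 6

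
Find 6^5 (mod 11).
By repeated squaring (mod 11): 6^{1}≡6, 6^{2}≡3, 6^{4}≡9. Then 6^{5} = 6^{4+1} ≡ 9 × 6 ≡ 10 (mod 11)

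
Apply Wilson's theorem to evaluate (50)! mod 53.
(52)! = (50)! × (51) × (52) ≡ -1 mod 53. So (50)! ≡ -1 × [(52)(51)]^(-1) ≡ 26 mod 53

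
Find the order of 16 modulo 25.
Powers of 16 mod 25: 16^1≡16, 16^2≡6, 16^3≡21, 16^4≡11, 16^5≡1. ord_25(16) = 5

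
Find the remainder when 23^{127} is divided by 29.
By Fermat: 23^{28} ≡ 1 (mod 29). 127 = 4×28 + 15. So 23^{127} ≡ 23^{15} ≡ 23 (mod 29)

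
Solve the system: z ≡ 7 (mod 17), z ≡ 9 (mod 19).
M = 17 × 19 = 323. M₁ = 19, y₁ ≡ 9 (mod 17). M₂ = 17, y₂ ≡ 9 (mod 19). z = 7×19×9 + 9×17×9 ≡ 313 (mod 323)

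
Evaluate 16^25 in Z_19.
Using Fermat: 16^{18} ≡ 1 (mod 19). 25 ≡ 7 (mod 18). So 16^{25} ≡ 16^{7} ≡ 17 (mod 19)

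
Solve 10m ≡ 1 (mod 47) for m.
Since 47 is prime, by Fermat 10^(-1) ≡ 10^{45} ≡ 33 (mod 47). Verify: 10 × 33 = 330 ≡ 1 (mod 47)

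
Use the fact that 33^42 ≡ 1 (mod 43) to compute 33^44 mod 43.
By Fermat: 33^{42} ≡ 1 (mod 43). So 33^{44} = 33^{42} · 33^{2} ≡ 33^{2} ≡ 14 (mod 43)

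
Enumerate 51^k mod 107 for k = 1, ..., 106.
51^1, 51^2, ..., 51^{106} mod 107: [51, 33, 78, 19, 6, 92, 91, 40, 7, 36, 17, 11, 26, 42, 2, 102, 66, 49, 38, 12, 77, 75, 80, 14, 72, 34, 22, 52, 84, 4, 97, 25, 98, 76, 24, 47, 43, 53, 28, 37, 68, 44, 104, 61, 8, 87, 50, 89, 45, 48, 94, 86, 106, 56, 74, 29, 88, 101, 15, 16, 67, 100, 71, 90, 96, 81, 65, 105, 5, 41, 58, 69, 95, 30, 32, 27, 93, 35, 73, 85, 55, 23, 103, 10, 82, 9, 31, 83, 60, 64, 54, 79, 70, 39, 63, 3, 46, 99, 20, 57, 18, 62, 59, 13, 21, 1]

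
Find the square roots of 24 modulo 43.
The square roots of 24 mod 43 are 14 and 29. Verify: 14² = 196 ≡ 24 (mod 43)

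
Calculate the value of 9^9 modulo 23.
By repeated squaring mod 23: 9^{1}≡9, 9^{2}≡12, 9^{4}≡6, 9^{8}≡13. Then 9^{9} = 9^{8+1} ≡ 13 × 9 ≡ 2 mod 23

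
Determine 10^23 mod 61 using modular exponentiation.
By repeated squaring mod 61: 10^{1}≡10, 10^{2}≡39, 10^{4}≡57, 10^{8}≡16, 10^{16}≡12. Then 10^{23} = 10^{16+4+2+1} ≡ 12 × 57 × 39 × 10 ≡ 7 mod 61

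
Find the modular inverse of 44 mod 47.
Since 47 is prime, by Fermat 44^(-1) ≡ 44^{45} ≡ 31 mod 47. Verify: 44 × 31 = 1364 ≡ 1 mod 47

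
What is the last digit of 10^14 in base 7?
Using Fermat: 10^{6} ≡ 1 (mod 7). 14 ≡ 2 (mod 6). So 10^{14} ≡ 10^{2} ≡ 2 (mod 7)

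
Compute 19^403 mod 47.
Using Fermat: 19^{46} ≡ 1 (mod 47). 403 ≡ 35 (mod 46). So 19^{403} ≡ 19^{35} ≡ 13 (mod 47)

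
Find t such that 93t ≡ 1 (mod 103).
Since 103 is prime, by Fermat 93^(-1) ≡ 93^{101} ≡ 72 (mod 103). Verify: 93 × 72 = 6696 ≡ 1 (mod 103)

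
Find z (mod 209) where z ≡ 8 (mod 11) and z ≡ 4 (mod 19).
M = 11 × 19 = 209. M₁ = 19, y₁ ≡ 7 (mod 11). M₂ = 11, y₂ ≡ 7 (mod 19). z = 8×19×7 + 4×11×7 ≡ 118 (mod 209)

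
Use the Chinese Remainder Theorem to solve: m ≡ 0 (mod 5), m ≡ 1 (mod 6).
M = 5 × 6 = 30. M₁ = 6, y₁ ≡ 1 (mod 5). M₂ = 5, y₂ ≡ 5 (mod 6). m = 0×6×1 + 1×5×5 ≡ 25 (mod 30)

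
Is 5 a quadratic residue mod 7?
By Euler's criterion: 5^{3} ≡ 6 mod 7. Since this equals -1 (≡ 6), 5 is not a QR.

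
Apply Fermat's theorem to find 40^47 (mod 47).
By Fermat: 40^{46} ≡ 1 (mod 47). So 40^{47} = 40^{46} · 40^{1} ≡ 40^{1} ≡ 40 (mod 47)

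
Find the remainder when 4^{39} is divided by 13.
By Fermat: 4^{12} ≡ 1 mod 13. 39 = 3×12 + 3. So 4^{39} ≡ 4^{3} ≡ 12 mod 13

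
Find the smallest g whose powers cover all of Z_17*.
g = 3. Powers: [3, 9, 10, 13, 5, 15, 11, ...] generates all 16 non-zero residues.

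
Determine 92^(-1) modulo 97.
Since 97 is prime, by Fermat 92^(-1) ≡ 92^{95} ≡ 58 mod 97. Verify: 92 × 58 = 5336 ≡ 1 mod 97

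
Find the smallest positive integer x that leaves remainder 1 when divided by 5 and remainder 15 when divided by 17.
M = 5 × 17 = 85. M₁ = 17, y₁ ≡ 3 (mod 5). M₂ = 5, y₂ ≡ 7 (mod 17). x = 1×17×3 + 15×5×7 ≡ 66 (mod 85)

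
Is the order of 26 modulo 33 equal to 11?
Powers of 26 mod 33: 26^1≡26, 26^2≡16, 26^3≡20, 26^4≡25, 26^5≡23, 26^6≡4, 26^7≡5, 26^8≡31, 26^9≡14, 26^10≡1. Already 26^10≡1, so the order is 10 < 11. No, the actual order is 10.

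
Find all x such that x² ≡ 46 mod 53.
The square roots of 46 mod 53 are 24 and 29. Verify: 24² = 576 ≡ 46 mod 53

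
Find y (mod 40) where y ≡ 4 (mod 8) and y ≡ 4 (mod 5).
M = 8 × 5 = 40. M₁ = 5, y₁ ≡ 5 (mod 8). M₂ = 8, y₂ ≡ 2 (mod 5). y = 4×5×5 + 4×8×2 ≡ 4 (mod 40)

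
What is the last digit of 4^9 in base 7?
Using Fermat: 4^{6} ≡ 1 (mod 7). 9 ≡ 3 (mod 6). So 4^{9} ≡ 4^{3} ≡ 1 (mod 7)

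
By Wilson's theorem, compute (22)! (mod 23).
By Wilson's theorem, (22)! ≡ -1 ≡ 22 (mod 23)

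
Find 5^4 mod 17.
5^{4} = 625 ≡ 13 mod 17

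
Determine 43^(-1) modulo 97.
Since 97 is prime, by Fermat 43^(-1) ≡ 43^{95} ≡ 88 mod 97. Verify: 43 × 88 = 3784 ≡ 1 mod 97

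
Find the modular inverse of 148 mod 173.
Since 173 is prime, by Fermat 148^(-1) ≡ 148^{171} ≡ 83 mod 173. Verify: 148 × 83 = 12284 ≡ 1 mod 173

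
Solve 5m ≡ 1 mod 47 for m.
Since 47 is prime, by Fermat 5^(-1) ≡ 5^{45} ≡ 19 mod 47. Verify: 5 × 19 = 95 ≡ 1 mod 47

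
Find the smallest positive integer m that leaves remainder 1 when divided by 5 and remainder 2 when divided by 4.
M = 5 × 4 = 20. M₁ = 4, y₁ ≡ 4 mod 5. M₂ = 5, y₂ ≡ 1 mod 4. m = 1×4×4 + 2×5×1 ≡ 6 mod 20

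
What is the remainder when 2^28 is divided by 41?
By repeated squaring mod 41: 2^{1}≡2, 2^{2}≡4, 2^{4}≡16, 2^{8}≡10, 2^{16}≡18. Then 2^{28} = 2^{16+8+4} ≡ 18 × 10 × 16 ≡ 10 mod 41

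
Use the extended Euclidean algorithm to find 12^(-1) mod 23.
Extended GCD: 12(2) + 23(-1) = 1. So 12^(-1) ≡ 2 (mod 23). Verify: 12 × 2 = 24 ≡ 1 (mod 23)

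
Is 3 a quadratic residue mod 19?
By Euler's criterion: 3^{9} ≡ 18 (mod 19). Since this equals -1 (≡ 18), 3 is not a QR.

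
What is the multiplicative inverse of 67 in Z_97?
Since 97 is prime, by Fermat 67^(-1) ≡ 67^{95} ≡ 42 mod 97. Verify: 67 × 42 = 2814 ≡ 1 mod 97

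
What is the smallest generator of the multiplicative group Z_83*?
g = 2. Powers: [2, 4, 8, 16, 32, 64, ...] generates all 82 non-zero residues.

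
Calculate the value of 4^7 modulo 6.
By repeated squaring (mod 6): 4^{1}≡4, 4^{2}≡4, 4^{4}≡4. Then 4^{7} = 4^{4+2+1} ≡ 4 × 4 × 4 ≡ 4 (mod 6)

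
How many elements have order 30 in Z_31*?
Number of primitive roots mod 31 = φ(p-1) = φ(30) = 8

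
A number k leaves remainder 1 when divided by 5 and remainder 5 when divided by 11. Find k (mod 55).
M = 5 × 11 = 55. M₁ = 11, y₁ ≡ 1 (mod 5). M₂ = 5, y₂ ≡ 9 (mod 11). k = 1×11×1 + 5×5×9 ≡ 16 (mod 55)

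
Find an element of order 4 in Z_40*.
3 has order 4 mod 40 since 3^{4} ≡ 1 mod 40 and no smaller power works.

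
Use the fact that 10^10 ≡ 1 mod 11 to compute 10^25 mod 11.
By Fermat: 10^{10} ≡ 1 mod 11. 25 = 2×10 + 5. So 10^{25} ≡ 10^{5} ≡ 10 mod 11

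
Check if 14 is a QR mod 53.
By Euler's criterion: 14^{26} ≡ 52 (mod 53). Since this equals -1 (≡ 52), 14 is not a QR.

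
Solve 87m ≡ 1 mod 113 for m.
Since 113 is prime, by Fermat 87^(-1) ≡ 87^{111} ≡ 13 mod 113. Verify: 87 × 13 = 1131 ≡ 1 mod 113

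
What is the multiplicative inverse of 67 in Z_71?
Since 71 is prime, by Fermat 67^(-1) ≡ 67^{69} ≡ 53 (mod 71). Verify: 67 × 53 = 3551 ≡ 1 (mod 71)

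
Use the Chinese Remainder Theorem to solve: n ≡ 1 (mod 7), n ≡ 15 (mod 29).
M = 7 × 29 = 203. M₁ = 29, y₁ ≡ 1 (mod 7). M₂ = 7, y₂ ≡ 25 (mod 29). n = 1×29×1 + 15×7×25 ≡ 15 (mod 203)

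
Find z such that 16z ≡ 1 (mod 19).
Since 19 is prime, by Fermat 16^(-1) ≡ 16^{17} ≡ 6 (mod 19). Verify: 16 × 6 = 96 ≡ 1 (mod 19)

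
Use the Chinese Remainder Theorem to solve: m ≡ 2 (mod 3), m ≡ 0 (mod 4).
M = 3 × 4 = 12. M₁ = 4, y₁ ≡ 1 (mod 3). M₂ = 3, y₂ ≡ 3 (mod 4). m = 2×4×1 + 0×3×3 ≡ 8 (mod 12)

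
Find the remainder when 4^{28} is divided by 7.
By Fermat: 4^{6} ≡ 1 mod 7. 28 = 4×6 + 4. So 4^{28} ≡ 4^{4} ≡ 4 mod 7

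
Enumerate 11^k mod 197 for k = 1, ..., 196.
11^1, 11^2, ..., 11^{196} mod 197: [11, 121, 149, 63, 102, 137, 128, 29, 122, 160, 184, 54, 3, 33, 166, 53, 189, 109, 17, 187, 87, 169, 86, 158, 162, 9, 99, 104, 159, 173, 130, 51, 167, 64, 113, 61, 80, 92, 27, 100, 115, 83, 125, 193, 153, 107, 192, 142, 183, 43, 79, 81, 103, 148, 52, 178, 185, 65, 124, 182, 32, 155, 129, 40, 46, 112, 50, 156, 140, 161, 195, 175, 152, 96, 71, 190, 120, 138, 139, 150, 74, 26, 89, 191, 131, 62, 91, 16, 176, 163, 20, 23, 56, 25, 78, 70, 179, 196, 186, 76, 48, 134, 95, 60, 69, 168, 75, 37, 13, 143, 194, 164, 31, 144, 8, 88, 180, 10, 110, 28, 111, 39, 35, 188, 98, 93, 38, 24, 67, 146, 30, 133, 84, 136, 117, 105, 170, 97, 82, 114, 72, 4, 44, 90, 5, 55, 14, 154, 118, 116, 94, 49, 145, 19, 12, 132, 73, 15, 165, 42, 68, 157, 151, 85, 147, 41, 57, 36, 2, 22, 45, 101, 126, 7, 77, 59, 58, 47, 123, 171, 108, 6, 66, 135, 106, 181, 21, 34, 177, 174, 141, 172, 119, 127, 18, 1]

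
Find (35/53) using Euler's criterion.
(35/53) = 35^{26} mod 53 = -1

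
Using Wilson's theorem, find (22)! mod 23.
By Wilson's theorem, (22)! ≡ -1 ≡ 22 mod 23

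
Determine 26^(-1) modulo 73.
Since 73 is prime, by Fermat 26^(-1) ≡ 26^{71} ≡ 59 (mod 73). Verify: 26 × 59 = 1534 ≡ 1 (mod 73)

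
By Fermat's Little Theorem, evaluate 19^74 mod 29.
By Fermat: 19^{28} ≡ 1 mod 29. 74 = 2×28 + 18. So 19^{74} ≡ 19^{18} ≡ 5 mod 29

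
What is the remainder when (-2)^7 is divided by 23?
By repeated squaring mod 23: (-2)^{1}≡21, (-2)^{2}≡4, (-2)^{4}≡16. Then (-2)^{7} = (-2)^{4+2+1} ≡ 16 × 4 × 21 ≡ 10 mod 23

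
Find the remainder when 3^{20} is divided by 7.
By Fermat: 3^{6} ≡ 1 (mod 7). 20 = 3×6 + 2. So 3^{20} ≡ 3^{2} ≡ 2 (mod 7)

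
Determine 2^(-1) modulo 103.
Since 103 is prime, by Fermat 2^(-1) ≡ 2^{101} ≡ 52 mod 103. Verify: 2 × 52 = 104 ≡ 1 mod 103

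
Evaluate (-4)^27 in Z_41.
By repeated squaring mod 41: (-4)^{1}≡37, (-4)^{2}≡16, (-4)^{4}≡10, (-4)^{8}≡18, (-4)^{16}≡37. Then (-4)^{27} = (-4)^{16+8+2+1} ≡ 37 × 18 × 16 × 37 ≡ 16 mod 41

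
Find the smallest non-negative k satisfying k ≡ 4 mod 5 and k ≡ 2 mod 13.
M = 5 × 13 = 65. M₁ = 13, y₁ ≡ 2 mod 5. M₂ = 5, y₂ ≡ 8 mod 13. k = 4×13×2 + 2×5×8 ≡ 54 mod 65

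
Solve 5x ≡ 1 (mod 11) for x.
Since 11 is prime, by Fermat 5^(-1) ≡ 5^{9} ≡ 9 (mod 11). Verify: 5 × 9 = 45 ≡ 1 (mod 11)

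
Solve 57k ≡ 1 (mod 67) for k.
Since 67 is prime, by Fermat 57^(-1) ≡ 57^{65} ≡ 20 (mod 67). Verify: 57 × 20 = 1140 ≡ 1 (mod 67)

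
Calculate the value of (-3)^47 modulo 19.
Using Fermat: (-3)^{18} ≡ 1 mod 19. 47 ≡ 11 mod 18. So (-3)^{47} ≡ (-3)^{11} ≡ 9 mod 19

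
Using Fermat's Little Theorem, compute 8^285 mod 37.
By Fermat: 8^{36} ≡ 1 mod 37. 285 ≡ 33 mod 36. So 8^{285} ≡ 8^{33} ≡ 6 mod 37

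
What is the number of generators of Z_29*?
A prime p has φ(p-1) primitive roots; here φ(28) = 12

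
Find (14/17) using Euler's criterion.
(14/17) = 14^{8} mod 17 = -1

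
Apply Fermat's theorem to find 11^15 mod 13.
By Fermat: 11^{12} ≡ 1 mod 13. So 11^{15} = 11^{12} · 11^{3} ≡ 11^{3} ≡ 5 mod 13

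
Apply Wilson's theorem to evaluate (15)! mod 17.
(16)! = (15)! × (16) ≡ -1 (mod 17). So (15)! ≡ -1 × (16)^(-1) ≡ (-1)×(-1) = 1 (mod 17)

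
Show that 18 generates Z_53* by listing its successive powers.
18^1, 18^2, ..., 18^{52} mod 53: [18, 6, 2, 36, 12, 4, 19, 24, 8, 38, 48, 16, 23, 43, 32, 46, 33, 11, 39, 13, 22, 25, 26, 44, 50, 52, 35, 47, 51, 17, 41, 49, 34, 29, 45, 15, 5, 37, 30, 10, 21, 7, 20, 42, 14, 40, 31, 28, 27, 9, 3, 1]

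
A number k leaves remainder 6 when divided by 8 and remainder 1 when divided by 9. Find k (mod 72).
M = 8 × 9 = 72. M₁ = 9, y₁ ≡ 1 (mod 8). M₂ = 8, y₂ ≡ 8 (mod 9). k = 6×9×1 + 1×8×8 ≡ 46 (mod 72)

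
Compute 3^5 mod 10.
By repeated squaring (mod 10): 3^{1}≡3, 3^{2}≡9, 3^{4}≡1. Then 3^{5} = 3^{4+1} ≡ 1 × 3 ≡ 3 (mod 10)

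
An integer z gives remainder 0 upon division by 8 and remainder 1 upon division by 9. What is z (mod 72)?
M = 8 × 9 = 72. M₁ = 9, y₁ ≡ 1 (mod 8). M₂ = 8, y₂ ≡ 8 (mod 9). z = 0×9×1 + 1×8×8 ≡ 64 (mod 72)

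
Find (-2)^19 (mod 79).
By repeated squaring (mod 79): (-2)^{1}≡77, (-2)^{2}≡4, (-2)^{4}≡16, (-2)^{8}≡19, (-2)^{16}≡45. Then (-2)^{19} = (-2)^{16+2+1} ≡ 45 × 4 × 77 ≡ 35 (mod 79)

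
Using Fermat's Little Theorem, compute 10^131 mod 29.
By Fermat: 10^{28} ≡ 1 (mod 29). 131 = 4×28 + 19. So 10^{131} ≡ 10^{19} ≡ 21 (mod 29)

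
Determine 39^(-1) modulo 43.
Since 43 is prime, by Fermat 39^(-1) ≡ 39^{41} ≡ 32 (mod 43). Verify: 39 × 32 = 1248 ≡ 1 (mod 43)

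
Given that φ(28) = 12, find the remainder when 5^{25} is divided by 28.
By Euler: 5^{12} ≡ 1 (mod 28) since gcd(5, 28) = 1. 25 = 2×12 + 1. So 5^{25} ≡ 5^{1} ≡ 5 (mod 28)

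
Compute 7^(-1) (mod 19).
Since 19 is prime, by Fermat 7^(-1) ≡ 7^{17} ≡ 11 (mod 19). Verify: 7 × 11 = 77 ≡ 1 (mod 19)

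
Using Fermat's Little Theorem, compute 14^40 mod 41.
By Fermat's Little Theorem, 14^{40} ≡ 1 (mod 41) since 41 is prime and gcd(14, 41) = 1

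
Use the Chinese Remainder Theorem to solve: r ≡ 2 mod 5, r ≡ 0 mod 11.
M = 5 × 11 = 55. M₁ = 11, y₁ ≡ 1 mod 5. M₂ = 5, y₂ ≡ 9 mod 11. r = 2×11×1 + 0×5×9 ≡ 22 mod 55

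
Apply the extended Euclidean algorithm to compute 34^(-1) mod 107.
Extended GCD: 34(-22) + 107(7) = 1. So 34^(-1) ≡ -22 ≡ 85 (mod 107). Verify: 34 × 85 = 2890 ≡ 1 (mod 107)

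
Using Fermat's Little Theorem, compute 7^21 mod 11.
By Fermat: 7^{10} ≡ 1 mod 11. 21 = 2×10 + 1. So 7^{21} ≡ 7^{1} ≡ 7 mod 11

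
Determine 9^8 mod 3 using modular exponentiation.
By repeated squaring (mod 3): 9^{1}≡0, 9^{2}≡0, 9^{4}≡0, 9^{8}≡0. So 9^{8} ≡ 0 (mod 3)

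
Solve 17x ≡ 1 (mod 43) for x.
Since 43 is prime, by Fermat 17^(-1) ≡ 17^{41} ≡ 38 (mod 43). Verify: 17 × 38 = 646 ≡ 1 (mod 43)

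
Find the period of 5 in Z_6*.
Powers of 5 mod 6: 5^1≡5, 5^2≡1. So the order of 5 is 2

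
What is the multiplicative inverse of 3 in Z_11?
Since 11 is prime, by Fermat 3^(-1) ≡ 3^{9} ≡ 4 mod 11. Verify: 3 × 4 = 12 ≡ 1 mod 11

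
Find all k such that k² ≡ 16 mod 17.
The square roots of 16 mod 17 are 4 and 13. Verify: 4² = 16 ≡ 16 mod 17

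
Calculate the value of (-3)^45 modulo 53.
By repeated squaring (mod 53): (-3)^{1}≡50, (-3)^{2}≡9, (-3)^{4}≡28, (-3)^{8}≡42, (-3)^{16}≡15, (-3)^{32}≡13. Then (-3)^{45} = (-3)^{32+8+4+1} ≡ 13 × 42 × 28 × 50 ≡ 34 (mod 53)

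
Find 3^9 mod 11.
By repeated squaring mod 11: 3^{1}≡3, 3^{2}≡9, 3^{4}≡4, 3^{8}≡5. Then 3^{9} = 3^{8+1} ≡ 5 × 3 ≡ 4 mod 11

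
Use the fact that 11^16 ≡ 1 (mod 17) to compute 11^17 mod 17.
By Fermat: 11^{16} ≡ 1 (mod 17). So 11^{17} = 11^{16} · 11^{1} ≡ 11^{1} ≡ 11 (mod 17)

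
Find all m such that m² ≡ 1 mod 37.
The square roots of 1 mod 37 are 1 and 36. Verify: 1² = 1 ≡ 1 mod 37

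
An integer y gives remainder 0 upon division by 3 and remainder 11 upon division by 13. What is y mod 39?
M = 3 × 13 = 39. M₁ = 13, y₁ ≡ 1 mod 3. M₂ = 3, y₂ ≡ 9 mod 13. y = 0×13×1 + 11×3×9 ≡ 24 mod 39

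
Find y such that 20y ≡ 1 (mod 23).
Since 23 is prime, by Fermat 20^(-1) ≡ 20^{21} ≡ 15 (mod 23). Verify: 20 × 15 = 300 ≡ 1 (mod 23)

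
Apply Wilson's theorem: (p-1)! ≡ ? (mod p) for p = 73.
By Wilson's theorem, (72)! ≡ -1 ≡ 72 (mod 73)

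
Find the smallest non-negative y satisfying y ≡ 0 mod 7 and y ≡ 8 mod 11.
M = 7 × 11 = 77. M₁ = 11, y₁ ≡ 2 mod 7. M₂ = 7, y₂ ≡ 8 mod 11. y = 0×11×2 + 8×7×8 ≡ 63 mod 77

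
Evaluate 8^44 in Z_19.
Using Fermat: 8^{18} ≡ 1 mod 19. 44 ≡ 8 mod 18. So 8^{44} ≡ 8^{8} ≡ 7 mod 19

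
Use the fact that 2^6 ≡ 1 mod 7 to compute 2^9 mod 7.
By Fermat: 2^{6} ≡ 1 mod 7. So 2^{9} = 2^{6} · 2^{3} ≡ 2^{3} ≡ 1 mod 7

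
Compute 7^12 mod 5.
Using Fermat: 7^{4} ≡ 1 (mod 5). 12 ≡ 0 (mod 4). So 7^{12} ≡ 7^{0} ≡ 1 (mod 5)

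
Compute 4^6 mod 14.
By repeated squaring (mod 14): 4^{1}≡4, 4^{2}≡2, 4^{4}≡4. Then 4^{6} = 4^{4+2} ≡ 4 × 2 ≡ 8 (mod 14)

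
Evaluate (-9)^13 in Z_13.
Using Fermat: (-9)^{12} ≡ 1 mod 13. 13 ≡ 1 mod 12. So (-9)^{13} ≡ (-9)^{1} ≡ 4 mod 13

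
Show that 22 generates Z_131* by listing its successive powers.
22^1, 22^2, ..., 22^{130} mod 131: [22, 91, 37, 28, 92, 59, 119, 129, 87, 80, 57, 75, 78, 13, 24, 4, 88, 102, 17, 112, 106, 105, 83, 123, 86, 58, 97, 38, 50, 52, 96, 16, 90, 15, 68, 55, 31, 27, 70, 99, 82, 101, 126, 21, 69, 77, 122, 64, 98, 60, 10, 89, 124, 108, 18, 3, 66, 11, 111, 84, 14, 46, 95, 125, 130, 109, 40, 94, 103, 39, 72, 12, 2, 44, 51, 74, 56, 53, 118, 107, 127, 43, 29, 114, 19, 25, 26, 48, 8, 45, 73, 34, 93, 81, 79, 35, 115, 41, 116, 63, 76, 100, 104, 61, 32, 49, 30, 5, 110, 62, 54, 9, 67, 33, 71, 121, 42, 7, 23, 113, 128, 65, 120, 20, 47, 117, 85, 36, 6, 1]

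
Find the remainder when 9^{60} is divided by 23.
By Fermat: 9^{22} ≡ 1 mod 23. 60 = 2×22 + 16. So 9^{60} ≡ 9^{16} ≡ 8 mod 23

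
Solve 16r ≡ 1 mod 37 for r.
Since 37 is prime, by Fermat 16^(-1) ≡ 16^{35} ≡ 7 mod 37. Verify: 16 × 7 = 112 ≡ 1 mod 37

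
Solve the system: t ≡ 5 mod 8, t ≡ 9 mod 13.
M = 8 × 13 = 104. M₁ = 13, y₁ ≡ 5 mod 8. M₂ = 8, y₂ ≡ 5 mod 13. t = 5×13×5 + 9×8×5 ≡ 61 mod 104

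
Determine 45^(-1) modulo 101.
Since 101 is prime, by Fermat 45^(-1) ≡ 45^{99} ≡ 9 (mod 101). Verify: 45 × 9 = 405 ≡ 1 (mod 101)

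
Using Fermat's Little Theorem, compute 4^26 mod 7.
By Fermat: 4^{6} ≡ 1 (mod 7). 26 = 4×6 + 2. So 4^{26} ≡ 4^{2} ≡ 2 (mod 7)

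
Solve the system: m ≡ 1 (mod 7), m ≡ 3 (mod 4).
M = 7 × 4 = 28. M₁ = 4, y₁ ≡ 2 (mod 7). M₂ = 7, y₂ ≡ 3 (mod 4). m = 1×4×2 + 3×7×3 ≡ 15 (mod 28)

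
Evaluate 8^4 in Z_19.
8^{4} = 4096 ≡ 11 mod 19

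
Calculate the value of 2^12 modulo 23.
By repeated squaring mod 23: 2^{1}≡2, 2^{2}≡4, 2^{4}≡16, 2^{8}≡3. Then 2^{12} = 2^{8+4} ≡ 3 × 16 ≡ 2 mod 23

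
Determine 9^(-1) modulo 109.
Since 109 is prime, by Fermat 9^(-1) ≡ 9^{107} ≡ 97 (mod 109). Verify: 9 × 97 = 873 ≡ 1 (mod 109)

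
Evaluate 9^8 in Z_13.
By repeated squaring (mod 13): 9^{1}≡9, 9^{2}≡3, 9^{4}≡9, 9^{8}≡3. So 9^{8} ≡ 3 (mod 13)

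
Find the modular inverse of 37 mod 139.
Since 139 is prime, by Fermat 37^(-1) ≡ 37^{137} ≡ 124 (mod 139). Verify: 37 × 124 = 4588 ≡ 1 (mod 139)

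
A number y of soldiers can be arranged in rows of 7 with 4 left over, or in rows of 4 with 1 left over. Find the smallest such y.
M = 7 × 4 = 28. M₁ = 4, y₁ ≡ 2 (mod 7). M₂ = 7, y₂ ≡ 3 (mod 4). y = 4×4×2 + 1×7×3 ≡ 25 (mod 28)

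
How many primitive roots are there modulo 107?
A prime p has φ(p-1) primitive roots; here φ(106) = 52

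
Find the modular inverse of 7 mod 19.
Since 19 is prime, by Fermat 7^(-1) ≡ 7^{17} ≡ 11 mod 19. Verify: 7 × 11 = 77 ≡ 1 mod 19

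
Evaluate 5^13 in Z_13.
Using Fermat: 5^{12} ≡ 1 mod 13. 13 ≡ 1 mod 12. So 5^{13} ≡ 5^{1} ≡ 5 mod 13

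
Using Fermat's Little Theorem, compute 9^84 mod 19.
By Fermat: 9^{18} ≡ 1 (mod 19). 84 = 4×18 + 12. So 9^{84} ≡ 9^{12} ≡ 7 (mod 19)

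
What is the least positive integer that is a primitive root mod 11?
g = 2. For each prime q|10: 2^{5}≡10, 2^{2}≡4, none ≡ 1, so ord_11(2) = 10 and 2 is a primitive root.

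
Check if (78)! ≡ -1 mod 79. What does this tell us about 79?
(78)! mod 79 = 78. Since this equals -1 mod 79, Wilson confirms 79 is prime.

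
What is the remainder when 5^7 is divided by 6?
By repeated squaring mod 6: 5^{1}≡5, 5^{2}≡1, 5^{4}≡1. Then 5^{7} = 5^{4+2+1} ≡ 1 × 1 × 5 ≡ 5 mod 6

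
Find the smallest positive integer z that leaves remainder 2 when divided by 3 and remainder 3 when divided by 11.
M = 3 × 11 = 33. M₁ = 11, y₁ ≡ 2 mod 3. M₂ = 3, y₂ ≡ 4 mod 11. z = 2×11×2 + 3×3×4 ≡ 14 mod 33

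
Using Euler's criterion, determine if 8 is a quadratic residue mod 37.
By Euler's criterion: 8^{18} ≡ 36 mod 37. Since this equals -1 (≡ 36), 8 is not a QR.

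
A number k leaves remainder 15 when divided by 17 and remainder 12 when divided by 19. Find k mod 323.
M = 17 × 19 = 323. M₁ = 19, y₁ ≡ 9 mod 17. M₂ = 17, y₂ ≡ 9 mod 19. k = 15×19×9 + 12×17×9 ≡ 202 mod 323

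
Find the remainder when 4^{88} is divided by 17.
By Fermat: 4^{16} ≡ 1 mod 17. 88 = 5×16 + 8. So 4^{88} ≡ 4^{8} ≡ 1 mod 17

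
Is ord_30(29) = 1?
Powers of 29 mod 30: 29^1≡29, 29^2≡1. 29^1≡29≢1, so ord ≠ 1. No, the actual order is 2.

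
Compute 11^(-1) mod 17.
Since 17 is prime, by Fermat 11^(-1) ≡ 11^{15} ≡ 14 mod 17. Verify: 11 × 14 = 154 ≡ 1 mod 17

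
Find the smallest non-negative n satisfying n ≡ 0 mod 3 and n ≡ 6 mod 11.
M = 3 × 11 = 33. M₁ = 11, y₁ ≡ 2 mod 3. M₂ = 3, y₂ ≡ 4 mod 11. n = 0×11×2 + 6×3×4 ≡ 6 mod 33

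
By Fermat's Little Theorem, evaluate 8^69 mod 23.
By Fermat: 8^{22} ≡ 1 mod 23. 69 = 3×22 + 3. So 8^{69} ≡ 8^{3} ≡ 6 mod 23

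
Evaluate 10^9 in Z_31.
By repeated squaring mod 31: 10^{1}≡10, 10^{2}≡7, 10^{4}≡18, 10^{8}≡14. Then 10^{9} = 10^{8+1} ≡ 14 × 10 ≡ 16 mod 31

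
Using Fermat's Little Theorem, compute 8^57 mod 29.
By Fermat: 8^{28} ≡ 1 mod 29. 57 = 2×28 + 1. So 8^{57} ≡ 8^{1} ≡ 8 mod 29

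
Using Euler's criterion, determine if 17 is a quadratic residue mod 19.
By Euler's criterion: 17^{9} ≡ 1 (mod 19). Since this equals 1, 17 is a QR.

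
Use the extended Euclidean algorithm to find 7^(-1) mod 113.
Extended GCD: 7(-16) + 113(1) = 1. So 7^(-1) ≡ -16 ≡ 97 mod 113. Verify: 7 × 97 = 679 ≡ 1 mod 113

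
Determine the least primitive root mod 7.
g = 3. For each prime q|6: 3^{3}≡6, 3^{2}≡2, none ≡ 1, so ord_7(3) = 6 and 3 is a primitive root.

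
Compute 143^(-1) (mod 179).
Since 179 is prime, by Fermat 143^(-1) ≡ 143^{177} ≡ 174 (mod 179). Verify: 143 × 174 = 24882 ≡ 1 (mod 179)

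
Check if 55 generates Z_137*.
ord_137(55) divides 136. For each prime q|136: 55^{68}≡136, 55^{8}≡119, none ≡ 1. So 55 has order 136 and is a primitive root mod 137.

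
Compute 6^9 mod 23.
By repeated squaring mod 23: 6^{1}≡6, 6^{2}≡13, 6^{4}≡8, 6^{8}≡18. Then 6^{9} = 6^{8+1} ≡ 18 × 6 ≡ 16 mod 23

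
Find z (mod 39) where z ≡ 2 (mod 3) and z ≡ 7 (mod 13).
M = 3 × 13 = 39. M₁ = 13, y₁ ≡ 1 (mod 3). M₂ = 3, y₂ ≡ 9 (mod 13). z = 2×13×1 + 7×3×9 ≡ 20 (mod 39)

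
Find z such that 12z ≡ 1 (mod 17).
Since 17 is prime, by Fermat 12^(-1) ≡ 12^{15} ≡ 10 (mod 17). Verify: 12 × 10 = 120 ≡ 1 (mod 17)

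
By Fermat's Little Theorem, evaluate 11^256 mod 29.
By Fermat: 11^{28} ≡ 1 (mod 29). 256 ≡ 4 (mod 28). So 11^{256} ≡ 11^{4} ≡ 25 (mod 29)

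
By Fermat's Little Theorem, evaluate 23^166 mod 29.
By Fermat: 23^{28} ≡ 1 (mod 29). 166 = 5×28 + 26. So 23^{166} ≡ 23^{26} ≡ 25 (mod 29)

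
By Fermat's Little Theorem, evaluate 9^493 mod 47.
By Fermat: 9^{46} ≡ 1 mod 47. 493 ≡ 33 mod 46. So 9^{493} ≡ 9^{33} ≡ 7 mod 47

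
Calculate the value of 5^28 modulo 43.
By repeated squaring (mod 43): 5^{1}≡5, 5^{2}≡25, 5^{4}≡23, 5^{8}≡13, 5^{16}≡40. Then 5^{28} = 5^{16+8+4} ≡ 40 × 13 × 23 ≡ 6 (mod 43)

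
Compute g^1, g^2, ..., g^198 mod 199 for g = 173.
173^1, 173^2, ..., 173^{198} mod 199: [173, 79, 135, 72, 118, 116, 168, 10, 138, 193, 156, 123, 185, 165, 88, 100, 186, 139, 167, 36, 59, 58, 84, 5, 69, 196, 78, 161, 192, 182, 44, 50, 93, 169, 183, 18, 129, 29, 42, 102, 134, 98, 39, 180, 96, 91, 22, 25, 146, 184, 191, 9, 164, 114, 21, 51, 67, 49, 119, 90, 48, 145, 11, 112, 73, 92, 195, 104, 82, 57, 110, 125, 133, 124, 159, 45, 24, 172, 105, 56, 136, 46, 197, 52, 41, 128, 55, 162, 166, 62, 179, 122, 12, 86, 152, 28, 68, 23, 198, 26, 120, 64, 127, 81, 83, 31, 189, 61, 6, 43, 76, 14, 34, 111, 99, 13, 60, 32, 163, 140, 141, 115, 194, 130, 3, 121, 38, 7, 17, 155, 149, 106, 30, 16, 181, 70, 170, 157, 97, 65, 101, 160, 19, 103, 108, 177, 174, 53, 15, 8, 190, 35, 85, 178, 148, 132, 150, 80, 109, 151, 54, 188, 87, 126, 107, 4, 95, 117, 142, 89, 74, 66, 75, 40, 154, 175, 27, 94, 143, 63, 153, 2, 147, 158, 71, 144, 37, 33, 137, 20, 77, 187, 113, 47, 171, 131, 176, 1]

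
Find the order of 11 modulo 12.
Powers of 11 mod 12: 11^1≡11, 11^2≡1. So the order of 11 is 2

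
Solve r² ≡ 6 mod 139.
The square roots of 6 mod 139 are 80 and 59. Verify: 80² = 6400 ≡ 6 mod 139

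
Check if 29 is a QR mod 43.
By Euler's criterion: 29^{21} ≡ 42 mod 43. Since this equals -1 (≡ 42), 29 is not a QR.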